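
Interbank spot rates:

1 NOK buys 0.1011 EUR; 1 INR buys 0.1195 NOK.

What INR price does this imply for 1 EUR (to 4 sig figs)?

1 EUR ÷ 0.1011 = 9.8912 NOK
9.8912 NOK ÷ 0.1195 = 82.7715 INR

EUR/INR = 82.77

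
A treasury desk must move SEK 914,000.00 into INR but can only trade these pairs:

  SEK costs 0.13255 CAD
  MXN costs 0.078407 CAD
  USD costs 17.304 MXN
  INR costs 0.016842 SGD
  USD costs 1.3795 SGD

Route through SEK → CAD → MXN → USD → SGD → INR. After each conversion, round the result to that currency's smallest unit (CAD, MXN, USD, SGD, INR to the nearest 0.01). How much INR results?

SEK 914,000.00 × 0.13255 = CAD 121,150.70
CAD 121,150.70 ÷ 0.078407 = MXN 1,545,151.58
MXN 1,545,151.58 ÷ 17.304 = USD 89,294.47
USD 89,294.47 × 1.3795 = SGD 123,181.72
SGD 123,181.72 ÷ 0.016842 = INR 7,313,960.34

INR 7,313,960.34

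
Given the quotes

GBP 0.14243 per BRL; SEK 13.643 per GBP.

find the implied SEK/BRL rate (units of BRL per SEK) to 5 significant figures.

SEK/BRL = 0.51462

1 SEK ÷ 13.643 = 0.0732977 GBP
0.0732977 GBP ÷ 0.14243 = 0.514622 BRL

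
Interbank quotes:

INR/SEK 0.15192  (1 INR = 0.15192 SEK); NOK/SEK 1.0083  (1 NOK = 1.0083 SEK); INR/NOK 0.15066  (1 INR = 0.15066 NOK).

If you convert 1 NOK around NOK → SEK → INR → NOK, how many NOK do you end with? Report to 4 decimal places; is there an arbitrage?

0.9999 (no arbitrage)

Around NOK → SEK → INR → NOK: 1 × 1.0083 ÷ 0.15192 × 0.15066 = 0.999937
Product ≈ 1 (deviation 0.006%, within rounding noise).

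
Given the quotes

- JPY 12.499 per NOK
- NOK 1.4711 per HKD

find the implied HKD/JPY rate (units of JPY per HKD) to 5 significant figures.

HKD/JPY = 18.387

1 HKD × 1.4711 = 1.4711 NOK
1.4711 NOK × 12.499 = 18.3873 JPY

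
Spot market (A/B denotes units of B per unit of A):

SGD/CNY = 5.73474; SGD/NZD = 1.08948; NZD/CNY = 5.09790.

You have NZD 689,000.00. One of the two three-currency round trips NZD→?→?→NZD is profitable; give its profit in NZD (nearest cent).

Profit: NZD 22,413.96

Profitable loop is NZD → SGD → CNY → NZD:
NZD 689,000.00 ÷ 1.08948 = SGD 632,411.79
SGD 632,411.79 × 5.73474 = CNY 3,626,717.20
CNY 3,626,717.20 ÷ 5.09790 = NZD 711,413.96
Profit = NZD 711,413.96 − NZD 689,000.00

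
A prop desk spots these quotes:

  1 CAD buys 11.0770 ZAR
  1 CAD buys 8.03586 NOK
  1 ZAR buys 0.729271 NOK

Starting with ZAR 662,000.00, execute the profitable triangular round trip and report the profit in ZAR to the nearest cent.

Profitable loop is ZAR → NOK → CAD → ZAR:
ZAR 662,000.00 × 0.729271 = NOK 482,777.40
NOK 482,777.40 ÷ 8.03586 = CAD 60,077.88
CAD 60,077.88 × 11.0770 = ZAR 665,482.63
Profit = ZAR 665,482.63 − ZAR 662,000.00

Profit: ZAR 3,482.63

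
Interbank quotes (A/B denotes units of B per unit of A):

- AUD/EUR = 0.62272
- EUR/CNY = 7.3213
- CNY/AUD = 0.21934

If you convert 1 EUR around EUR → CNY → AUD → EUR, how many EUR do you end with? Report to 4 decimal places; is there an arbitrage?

1.0000 (no arbitrage)

Around EUR → CNY → AUD → EUR: 1 × 7.3213 × 0.21934 × 0.62272 = 0.999997
Product ≈ 1 (deviation 0.000%, within rounding noise).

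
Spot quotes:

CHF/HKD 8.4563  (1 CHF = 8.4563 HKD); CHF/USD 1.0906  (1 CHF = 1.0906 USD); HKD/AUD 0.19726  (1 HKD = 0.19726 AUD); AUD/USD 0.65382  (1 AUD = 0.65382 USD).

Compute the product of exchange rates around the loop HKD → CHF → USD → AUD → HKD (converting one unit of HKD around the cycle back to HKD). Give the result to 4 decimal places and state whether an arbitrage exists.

1.0000 (no arbitrage)

Around HKD → CHF → USD → AUD → HKD: 1 ÷ 8.4563 × 1.0906 ÷ 0.65382 ÷ 0.19726 = 0.999972
Product ≈ 1 (deviation 0.003%, within rounding noise).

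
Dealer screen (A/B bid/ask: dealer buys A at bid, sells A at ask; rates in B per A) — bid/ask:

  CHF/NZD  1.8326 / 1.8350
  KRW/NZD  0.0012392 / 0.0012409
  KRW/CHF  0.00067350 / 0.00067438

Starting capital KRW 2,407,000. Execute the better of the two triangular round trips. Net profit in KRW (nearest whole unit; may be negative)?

Net profit: KRW 3,331

Best loop KRW → NZD → CHF → KRW:
KRW 2,407,000 × 0.0012392 (sell KRW at bid) = NZD 2,982.75
NZD 2,982.75 ÷ 1.8350 (buy CHF at ask) = CHF 1,625.48
CHF 1,625.48 ÷ 0.00067438 (buy KRW at ask) = KRW 2,410,331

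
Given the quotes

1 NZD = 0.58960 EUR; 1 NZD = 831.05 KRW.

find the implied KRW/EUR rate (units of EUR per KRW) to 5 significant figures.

KRW/EUR = 0.00070946

1 KRW ÷ 831.05 = 0.0012033 NZD
0.0012033 NZD × 0.58960 = 0.000709464 EUR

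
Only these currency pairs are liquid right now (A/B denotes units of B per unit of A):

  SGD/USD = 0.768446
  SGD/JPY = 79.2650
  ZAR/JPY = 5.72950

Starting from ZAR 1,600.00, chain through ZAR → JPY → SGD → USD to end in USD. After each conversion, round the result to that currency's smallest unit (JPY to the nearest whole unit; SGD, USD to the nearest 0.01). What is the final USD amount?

ZAR 1,600.00 × 5.72950 = JPY 9,167
JPY 9,167 ÷ 79.2650 = SGD 115.65
SGD 115.65 × 0.768446 = USD 88.87

USD 88.87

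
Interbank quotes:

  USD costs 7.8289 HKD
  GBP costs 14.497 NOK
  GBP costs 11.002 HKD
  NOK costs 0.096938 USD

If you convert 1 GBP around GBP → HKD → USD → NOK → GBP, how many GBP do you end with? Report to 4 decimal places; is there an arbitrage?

Around GBP → HKD → USD → NOK → GBP: 1 × 11.002 ÷ 7.8289 ÷ 0.096938 ÷ 14.497 = 0.999997
Product ≈ 1 (deviation 0.000%, within rounding noise).

1.0000 (no arbitrage)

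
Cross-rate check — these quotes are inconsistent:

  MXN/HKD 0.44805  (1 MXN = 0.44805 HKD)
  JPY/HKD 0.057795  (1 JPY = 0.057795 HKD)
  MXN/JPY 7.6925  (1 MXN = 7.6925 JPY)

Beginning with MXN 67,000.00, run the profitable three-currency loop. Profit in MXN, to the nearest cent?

Profit: MXN 521.72

Profitable loop is MXN → HKD → JPY → MXN:
MXN 67,000.00 × 0.44805 = HKD 30,019.35
HKD 30,019.35 ÷ 0.057795 = JPY 519,411
JPY 519,411 ÷ 7.6925 = MXN 67,521.72
Profit = MXN 67,521.72 − MXN 67,000.00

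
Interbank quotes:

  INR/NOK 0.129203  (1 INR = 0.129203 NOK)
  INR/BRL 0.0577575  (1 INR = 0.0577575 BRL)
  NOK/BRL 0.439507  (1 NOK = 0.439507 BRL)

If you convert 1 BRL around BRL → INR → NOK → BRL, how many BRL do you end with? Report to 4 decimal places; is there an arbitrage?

Around BRL → INR → NOK → BRL: 1 ÷ 0.0577575 × 0.129203 × 0.439507 = 0.983173
Product < 1; profitable direction is BRL → NOK → INR → BRL.

0.9832 (arbitrage exists)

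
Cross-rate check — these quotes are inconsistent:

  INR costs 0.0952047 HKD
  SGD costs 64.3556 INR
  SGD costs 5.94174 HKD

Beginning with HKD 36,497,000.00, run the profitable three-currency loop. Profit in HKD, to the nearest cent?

Profitable loop is HKD → SGD → INR → HKD:
HKD 36,497,000.00 ÷ 5.94174 = SGD 6,142,476.78
SGD 6,142,476.78 × 64.3556 = INR 395,302,778.85
INR 395,302,778.85 × 0.0952047 = HKD 37,634,682.47
Profit = HKD 37,634,682.47 − HKD 36,497,000.00

Profit: HKD 1,137,682.47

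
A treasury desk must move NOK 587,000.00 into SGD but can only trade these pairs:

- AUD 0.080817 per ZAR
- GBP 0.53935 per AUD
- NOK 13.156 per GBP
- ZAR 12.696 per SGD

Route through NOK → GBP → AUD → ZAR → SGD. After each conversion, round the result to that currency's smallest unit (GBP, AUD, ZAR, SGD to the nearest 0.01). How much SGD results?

SGD 80,625.79

NOK 587,000.00 ÷ 13.156 = GBP 44,618.43
GBP 44,618.43 ÷ 0.53935 = AUD 82,726.30
AUD 82,726.30 ÷ 0.080817 = ZAR 1,023,624.98
ZAR 1,023,624.98 ÷ 12.696 = SGD 80,625.79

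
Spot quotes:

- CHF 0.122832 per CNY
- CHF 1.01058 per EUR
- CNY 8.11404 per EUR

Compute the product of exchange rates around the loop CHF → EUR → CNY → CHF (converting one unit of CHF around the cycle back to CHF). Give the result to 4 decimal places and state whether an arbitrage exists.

0.9862 (arbitrage exists)

Around CHF → EUR → CNY → CHF: 1 ÷ 1.01058 × 8.11404 × 0.122832 = 0.986229
Product < 1; profitable direction is CHF → CNY → EUR → CHF.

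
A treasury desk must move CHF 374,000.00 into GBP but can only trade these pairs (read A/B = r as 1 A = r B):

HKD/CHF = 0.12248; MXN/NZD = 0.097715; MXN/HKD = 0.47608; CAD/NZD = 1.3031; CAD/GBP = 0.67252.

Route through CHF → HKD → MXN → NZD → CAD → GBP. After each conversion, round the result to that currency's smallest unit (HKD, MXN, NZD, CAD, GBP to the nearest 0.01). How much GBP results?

GBP 323,455.98

CHF 374,000.00 ÷ 0.12248 = HKD 3,053,559.76
HKD 3,053,559.76 ÷ 0.47608 = MXN 6,413,963.54
MXN 6,413,963.54 × 0.097715 = NZD 626,740.45
NZD 626,740.45 ÷ 1.3031 = CAD 480,961.13
CAD 480,961.13 × 0.67252 = GBP 323,455.98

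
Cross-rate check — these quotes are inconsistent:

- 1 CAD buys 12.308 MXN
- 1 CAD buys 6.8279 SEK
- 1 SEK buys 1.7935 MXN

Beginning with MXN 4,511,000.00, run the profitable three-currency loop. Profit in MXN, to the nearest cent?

Profitable loop is MXN → SEK → CAD → MXN:
MXN 4,511,000.00 ÷ 1.7935 = SEK 2,515,193.76
SEK 2,515,193.76 ÷ 6.8279 = CAD 368,370.03
CAD 368,370.03 × 12.308 = MXN 4,533,898.38
Profit = MXN 4,533,898.38 − MXN 4,511,000.00

Profit: MXN 22,898.38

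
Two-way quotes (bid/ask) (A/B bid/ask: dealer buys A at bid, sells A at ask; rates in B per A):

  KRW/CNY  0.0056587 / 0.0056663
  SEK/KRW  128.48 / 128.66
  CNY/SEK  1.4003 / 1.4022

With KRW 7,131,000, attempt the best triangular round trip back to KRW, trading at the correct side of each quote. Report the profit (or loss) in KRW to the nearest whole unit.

Net profit: KRW 128,784

Best loop KRW → CNY → SEK → KRW:
KRW 7,131,000 × 0.0056587 (sell KRW at bid) = CNY 40,352.19
CNY 40,352.19 × 1.4003 (sell CNY at bid) = SEK 56,505.17
SEK 56,505.17 × 128.48 (sell SEK at bid) = KRW 7,259,784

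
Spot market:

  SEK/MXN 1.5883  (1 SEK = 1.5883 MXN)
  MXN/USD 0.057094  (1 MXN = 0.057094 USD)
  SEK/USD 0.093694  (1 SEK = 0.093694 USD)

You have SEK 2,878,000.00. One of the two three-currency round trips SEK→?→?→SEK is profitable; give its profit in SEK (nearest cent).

Profit: SEK 95,579.56

Profitable loop is SEK → USD → MXN → SEK:
SEK 2,878,000.00 × 0.093694 = USD 269,651.33
USD 269,651.33 ÷ 0.057094 = MXN 4,722,936.42
MXN 4,722,936.42 ÷ 1.5883 = SEK 2,973,579.56
Profit = SEK 2,973,579.56 − SEK 2,878,000.00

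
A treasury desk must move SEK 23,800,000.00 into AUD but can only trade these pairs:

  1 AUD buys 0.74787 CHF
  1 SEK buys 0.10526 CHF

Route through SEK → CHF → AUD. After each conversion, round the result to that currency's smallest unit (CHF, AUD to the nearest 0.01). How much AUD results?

AUD 3,349,764.00

SEK 23,800,000.00 × 0.10526 = CHF 2,505,188.00
CHF 2,505,188.00 ÷ 0.74787 = AUD 3,349,764.00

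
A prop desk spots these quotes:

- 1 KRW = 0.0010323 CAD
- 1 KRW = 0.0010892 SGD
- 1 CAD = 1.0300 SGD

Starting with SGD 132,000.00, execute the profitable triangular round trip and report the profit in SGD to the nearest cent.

Profit: SGD 3,219.22

Profitable loop is SGD → CAD → KRW → SGD:
SGD 132,000.00 ÷ 1.0300 = CAD 128,155.34
CAD 128,155.34 ÷ 0.0010323 = KRW 124,145,442
KRW 124,145,442 × 0.0010892 = SGD 135,219.22
Profit = SGD 135,219.22 − SGD 132,000.00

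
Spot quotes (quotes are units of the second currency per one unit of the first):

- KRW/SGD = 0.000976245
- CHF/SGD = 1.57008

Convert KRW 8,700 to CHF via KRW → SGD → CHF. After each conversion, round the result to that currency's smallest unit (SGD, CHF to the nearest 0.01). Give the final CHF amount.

CHF 5.41

KRW 8,700 × 0.000976245 = SGD 8.49
SGD 8.49 ÷ 1.57008 = CHF 5.41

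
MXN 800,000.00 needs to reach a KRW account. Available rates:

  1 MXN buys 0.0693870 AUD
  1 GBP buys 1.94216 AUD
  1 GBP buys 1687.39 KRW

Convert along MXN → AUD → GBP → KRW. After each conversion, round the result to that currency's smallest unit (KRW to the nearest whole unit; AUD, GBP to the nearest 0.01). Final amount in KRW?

KRW 48,227,918

MXN 800,000.00 × 0.0693870 = AUD 55,509.60
AUD 55,509.60 ÷ 1.94216 = GBP 28,581.37
GBP 28,581.37 × 1687.39 = KRW 48,227,918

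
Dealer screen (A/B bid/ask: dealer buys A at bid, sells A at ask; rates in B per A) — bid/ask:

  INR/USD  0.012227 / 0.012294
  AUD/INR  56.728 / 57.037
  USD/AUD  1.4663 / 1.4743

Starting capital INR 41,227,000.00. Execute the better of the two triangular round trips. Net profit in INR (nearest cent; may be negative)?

Best loop INR → USD → AUD → INR:
INR 41,227,000.00 × 0.012227 (sell INR at bid) = USD 504,082.53
USD 504,082.53 × 1.4663 (sell USD at bid) = AUD 739,136.21
AUD 739,136.21 × 56.728 (sell AUD at bid) = INR 41,929,719.05

Net profit: INR 702,719.05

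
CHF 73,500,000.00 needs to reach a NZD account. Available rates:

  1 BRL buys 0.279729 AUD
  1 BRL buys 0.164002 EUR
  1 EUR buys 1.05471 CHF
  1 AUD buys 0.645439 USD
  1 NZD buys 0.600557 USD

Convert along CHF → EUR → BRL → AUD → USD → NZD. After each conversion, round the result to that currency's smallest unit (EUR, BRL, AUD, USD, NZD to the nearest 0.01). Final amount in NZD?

NZD 127,744,906.89

CHF 73,500,000.00 ÷ 1.05471 = EUR 69,687,402.22
EUR 69,687,402.22 ÷ 0.164002 = BRL 424,918,002.34
BRL 424,918,002.34 × 0.279729 = AUD 118,861,887.88
AUD 118,861,887.88 × 0.645439 = USD 76,718,098.05
USD 76,718,098.05 ÷ 0.600557 = NZD 127,744,906.89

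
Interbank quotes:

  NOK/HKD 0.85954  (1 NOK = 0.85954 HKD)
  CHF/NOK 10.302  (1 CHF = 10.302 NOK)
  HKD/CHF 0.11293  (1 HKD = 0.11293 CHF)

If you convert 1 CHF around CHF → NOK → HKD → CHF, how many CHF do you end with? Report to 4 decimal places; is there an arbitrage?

1.0000 (no arbitrage)

Around CHF → NOK → HKD → CHF: 1 × 10.302 × 0.85954 × 0.11293 = 0.999993
Product ≈ 1 (deviation 0.001%, within rounding noise).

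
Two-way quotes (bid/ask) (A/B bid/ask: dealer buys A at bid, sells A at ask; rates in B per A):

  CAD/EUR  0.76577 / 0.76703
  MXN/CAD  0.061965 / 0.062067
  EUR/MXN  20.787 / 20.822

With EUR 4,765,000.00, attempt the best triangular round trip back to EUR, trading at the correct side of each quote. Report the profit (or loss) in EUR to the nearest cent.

Net profit: EUR 41,925.13

Best loop EUR → CAD → MXN → EUR:
EUR 4,765,000.00 ÷ 0.76703 (buy CAD at ask) = CAD 6,212,273.31
CAD 6,212,273.31 ÷ 0.062067 (buy MXN at ask) = MXN 100,089,795.12
MXN 100,089,795.12 ÷ 20.822 (buy EUR at ask) = EUR 4,806,925.13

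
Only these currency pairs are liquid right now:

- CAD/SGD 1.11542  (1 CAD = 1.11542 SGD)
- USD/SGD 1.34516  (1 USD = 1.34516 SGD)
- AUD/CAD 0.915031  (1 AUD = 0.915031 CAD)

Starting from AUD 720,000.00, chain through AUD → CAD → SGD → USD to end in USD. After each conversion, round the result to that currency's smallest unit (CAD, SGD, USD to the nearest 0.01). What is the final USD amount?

USD 546,301.99

AUD 720,000.00 × 0.915031 = CAD 658,822.32
CAD 658,822.32 × 1.11542 = SGD 734,863.59
SGD 734,863.59 ÷ 1.34516 = USD 546,301.99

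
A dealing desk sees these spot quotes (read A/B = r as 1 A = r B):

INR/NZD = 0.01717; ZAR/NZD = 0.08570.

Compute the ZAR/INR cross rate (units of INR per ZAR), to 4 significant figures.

ZAR/INR = 4.991

1 ZAR × 0.08570 = 0.0857 NZD
0.0857 NZD ÷ 0.01717 = 4.99126 INR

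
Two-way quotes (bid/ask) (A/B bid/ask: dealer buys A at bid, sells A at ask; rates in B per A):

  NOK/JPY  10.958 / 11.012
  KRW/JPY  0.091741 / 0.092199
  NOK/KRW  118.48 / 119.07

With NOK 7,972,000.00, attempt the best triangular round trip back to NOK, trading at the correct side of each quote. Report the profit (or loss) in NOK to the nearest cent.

Net result: NOK -14,621.40 (no profitable arbitrage after spreads)

Best loop NOK → JPY → KRW → NOK:
NOK 7,972,000.00 × 10.958 (sell NOK at bid) = JPY 87,357,176
JPY 87,357,176 ÷ 0.092199 (buy KRW at ask) = KRW 947,485,070
KRW 947,485,070 ÷ 119.07 (buy NOK at ask) = NOK 7,957,378.60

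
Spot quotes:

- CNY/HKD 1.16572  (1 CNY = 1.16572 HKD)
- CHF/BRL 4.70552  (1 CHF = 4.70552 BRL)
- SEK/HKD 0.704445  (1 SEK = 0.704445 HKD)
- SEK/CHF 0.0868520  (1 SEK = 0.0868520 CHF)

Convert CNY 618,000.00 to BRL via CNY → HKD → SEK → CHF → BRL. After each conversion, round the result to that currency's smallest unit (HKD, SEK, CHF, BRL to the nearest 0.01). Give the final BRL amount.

CNY 618,000.00 × 1.16572 = HKD 720,414.96
HKD 720,414.96 ÷ 0.704445 = SEK 1,022,670.27
SEK 1,022,670.27 × 0.0868520 = CHF 88,820.96
CHF 88,820.96 × 4.70552 = BRL 417,948.80

BRL 417,948.80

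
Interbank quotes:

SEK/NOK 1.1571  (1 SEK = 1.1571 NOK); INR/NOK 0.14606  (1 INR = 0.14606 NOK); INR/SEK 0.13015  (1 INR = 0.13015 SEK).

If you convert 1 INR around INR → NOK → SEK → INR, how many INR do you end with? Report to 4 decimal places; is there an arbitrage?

Around INR → NOK → SEK → INR: 1 × 0.14606 ÷ 1.1571 ÷ 0.13015 = 0.969876
Product < 1; profitable direction is INR → SEK → NOK → INR.

0.9699 (arbitrage exists)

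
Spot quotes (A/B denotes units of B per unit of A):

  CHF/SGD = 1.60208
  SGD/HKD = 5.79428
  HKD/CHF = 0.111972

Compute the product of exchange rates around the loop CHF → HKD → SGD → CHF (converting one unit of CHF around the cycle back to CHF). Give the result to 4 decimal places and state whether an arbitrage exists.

Around CHF → HKD → SGD → CHF: 1 ÷ 0.111972 ÷ 5.79428 ÷ 1.60208 = 0.962070
Product < 1; profitable direction is CHF → SGD → HKD → CHF.

0.9621 (arbitrage exists)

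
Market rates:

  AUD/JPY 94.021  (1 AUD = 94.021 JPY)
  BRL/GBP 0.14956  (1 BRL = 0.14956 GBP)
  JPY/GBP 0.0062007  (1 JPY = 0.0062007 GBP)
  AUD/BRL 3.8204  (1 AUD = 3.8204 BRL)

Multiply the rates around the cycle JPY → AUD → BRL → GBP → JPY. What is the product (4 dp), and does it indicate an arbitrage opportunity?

0.9801 (arbitrage exists)

Around JPY → AUD → BRL → GBP → JPY: 1 ÷ 94.021 × 3.8204 × 0.14956 ÷ 0.0062007 = 0.980074
Product < 1; profitable direction is JPY → GBP → BRL → AUD → JPY.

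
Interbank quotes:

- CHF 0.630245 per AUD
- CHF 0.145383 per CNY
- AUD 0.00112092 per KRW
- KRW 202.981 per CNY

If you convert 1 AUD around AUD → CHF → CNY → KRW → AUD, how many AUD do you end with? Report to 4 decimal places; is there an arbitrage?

0.9863 (arbitrage exists)

Around AUD → CHF → CNY → KRW → AUD: 1 × 0.630245 ÷ 0.145383 × 202.981 × 0.00112092 = 0.986338
Product < 1; profitable direction is AUD → KRW → CNY → CHF → AUD.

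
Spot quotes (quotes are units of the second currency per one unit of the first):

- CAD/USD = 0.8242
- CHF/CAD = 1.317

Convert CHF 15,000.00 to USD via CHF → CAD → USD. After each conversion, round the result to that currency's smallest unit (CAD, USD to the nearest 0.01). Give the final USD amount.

CHF 15,000.00 × 1.317 = CAD 19,755.00
CAD 19,755.00 × 0.8242 = USD 16,282.07

USD 16,282.07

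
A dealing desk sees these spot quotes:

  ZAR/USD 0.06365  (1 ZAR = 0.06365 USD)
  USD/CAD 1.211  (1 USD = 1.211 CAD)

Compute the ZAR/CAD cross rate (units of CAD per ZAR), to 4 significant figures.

ZAR/CAD = 0.07708

1 ZAR × 0.06365 = 0.06365 USD
0.06365 USD × 1.211 = 0.0770802 CAD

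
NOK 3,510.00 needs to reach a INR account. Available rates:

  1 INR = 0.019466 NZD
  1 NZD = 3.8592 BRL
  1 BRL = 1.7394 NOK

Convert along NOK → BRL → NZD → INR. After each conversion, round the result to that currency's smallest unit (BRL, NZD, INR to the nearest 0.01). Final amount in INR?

INR 26,861.71

NOK 3,510.00 ÷ 1.7394 = BRL 2,017.94
BRL 2,017.94 ÷ 3.8592 = NZD 522.89
NZD 522.89 ÷ 0.019466 = INR 26,861.71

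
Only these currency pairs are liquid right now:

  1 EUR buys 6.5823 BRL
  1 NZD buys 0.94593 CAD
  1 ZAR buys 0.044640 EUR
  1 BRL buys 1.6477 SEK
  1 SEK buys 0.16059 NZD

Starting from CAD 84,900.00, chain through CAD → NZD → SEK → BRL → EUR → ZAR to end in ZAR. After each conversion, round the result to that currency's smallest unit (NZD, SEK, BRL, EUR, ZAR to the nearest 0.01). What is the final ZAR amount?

CAD 84,900.00 ÷ 0.94593 = NZD 89,752.94
NZD 89,752.94 ÷ 0.16059 = SEK 558,894.95
SEK 558,894.95 ÷ 1.6477 = BRL 339,197.03
BRL 339,197.03 ÷ 6.5823 = EUR 51,531.69
EUR 51,531.69 ÷ 0.044640 = ZAR 1,154,383.74

ZAR 1,154,383.74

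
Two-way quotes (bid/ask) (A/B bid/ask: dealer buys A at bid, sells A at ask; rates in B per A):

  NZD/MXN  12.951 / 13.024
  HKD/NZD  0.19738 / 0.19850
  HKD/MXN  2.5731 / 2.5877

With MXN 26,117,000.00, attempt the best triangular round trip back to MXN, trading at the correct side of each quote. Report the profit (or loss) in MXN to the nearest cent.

Net result: MXN -122,883.85 (no profitable arbitrage after spreads)

Best loop MXN → NZD → HKD → MXN:
MXN 26,117,000.00 ÷ 13.024 (buy NZD at ask) = NZD 2,005,297.91
NZD 2,005,297.91 ÷ 0.19850 (buy HKD at ask) = HKD 10,102,256.48
HKD 10,102,256.48 × 2.5731 (sell HKD at bid) = MXN 25,994,116.15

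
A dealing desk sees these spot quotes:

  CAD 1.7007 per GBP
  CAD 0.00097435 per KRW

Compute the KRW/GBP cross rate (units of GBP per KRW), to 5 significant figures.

KRW/GBP = 0.00057291

1 KRW × 0.00097435 = 0.00097435 CAD
0.00097435 CAD ÷ 1.7007 = 0.000572911 GBP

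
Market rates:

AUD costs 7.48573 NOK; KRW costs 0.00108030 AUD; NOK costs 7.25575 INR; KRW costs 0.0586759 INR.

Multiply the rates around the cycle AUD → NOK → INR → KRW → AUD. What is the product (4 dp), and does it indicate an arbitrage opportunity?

1.0000 (no arbitrage)

Around AUD → NOK → INR → KRW → AUD: 1 × 7.48573 × 7.25575 ÷ 0.0586759 × 0.00108030 = 1.000002
Product ≈ 1 (deviation 0.000%, within rounding noise).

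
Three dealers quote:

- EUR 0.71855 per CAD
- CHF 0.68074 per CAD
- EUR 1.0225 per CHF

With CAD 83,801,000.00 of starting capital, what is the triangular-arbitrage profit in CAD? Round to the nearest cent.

Profit: CAD 2,708,062.95

Profitable loop is CAD → EUR → CHF → CAD:
CAD 83,801,000.00 × 0.71855 = EUR 60,215,208.55
EUR 60,215,208.55 ÷ 1.0225 = CHF 58,890,179.51
CHF 58,890,179.51 ÷ 0.68074 = CAD 86,509,062.95
Profit = CAD 86,509,062.95 − CAD 83,801,000.00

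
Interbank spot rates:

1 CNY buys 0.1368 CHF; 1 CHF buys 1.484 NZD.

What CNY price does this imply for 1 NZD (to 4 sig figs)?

NZD/CNY = 4.926

1 NZD ÷ 1.484 = 0.673854 CHF
0.673854 CHF ÷ 0.1368 = 4.92584 CNY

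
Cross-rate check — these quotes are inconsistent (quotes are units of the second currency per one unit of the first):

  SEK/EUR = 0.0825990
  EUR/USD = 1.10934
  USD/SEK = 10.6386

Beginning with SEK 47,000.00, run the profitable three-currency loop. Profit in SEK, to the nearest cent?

Profit: SEK 1,214.08

Profitable loop is SEK → USD → EUR → SEK:
SEK 47,000.00 ÷ 10.6386 = USD 4,417.87
USD 4,417.87 ÷ 1.10934 = EUR 3,982.44
EUR 3,982.44 ÷ 0.0825990 = SEK 48,214.08
Profit = SEK 48,214.08 − SEK 47,000.00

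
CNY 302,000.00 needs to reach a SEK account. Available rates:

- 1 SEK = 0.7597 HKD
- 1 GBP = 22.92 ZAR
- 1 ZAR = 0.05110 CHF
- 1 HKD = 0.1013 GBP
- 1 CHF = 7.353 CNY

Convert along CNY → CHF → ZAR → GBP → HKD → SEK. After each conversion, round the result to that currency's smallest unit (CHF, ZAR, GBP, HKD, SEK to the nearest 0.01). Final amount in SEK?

CNY 302,000.00 ÷ 7.353 = CHF 41,071.67
CHF 41,071.67 ÷ 0.05110 = ZAR 803,750.88
ZAR 803,750.88 ÷ 22.92 = GBP 35,067.66
GBP 35,067.66 ÷ 0.1013 = HKD 346,176.31
HKD 346,176.31 ÷ 0.7597 = SEK 455,675.02

SEK 455,675.02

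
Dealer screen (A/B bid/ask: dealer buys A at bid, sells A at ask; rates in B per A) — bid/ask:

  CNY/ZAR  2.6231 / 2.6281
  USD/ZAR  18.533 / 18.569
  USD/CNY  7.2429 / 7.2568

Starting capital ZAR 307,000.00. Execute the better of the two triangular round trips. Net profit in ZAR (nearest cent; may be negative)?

Net profit: ZAR 7,106.70

Best loop ZAR → USD → CNY → ZAR:
ZAR 307,000.00 ÷ 18.569 (buy USD at ask) = USD 16,532.93
USD 16,532.93 × 7.2429 (sell USD at bid) = CNY 119,746.37
CNY 119,746.37 × 2.6231 (sell CNY at bid) = ZAR 314,106.70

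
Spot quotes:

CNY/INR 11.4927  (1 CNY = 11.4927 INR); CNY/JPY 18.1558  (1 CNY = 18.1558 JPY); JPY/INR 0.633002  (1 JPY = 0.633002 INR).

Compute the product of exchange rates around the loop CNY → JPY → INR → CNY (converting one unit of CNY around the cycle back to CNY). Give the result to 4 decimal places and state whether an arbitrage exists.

1.0000 (no arbitrage)

Around CNY → JPY → INR → CNY: 1 × 18.1558 × 0.633002 ÷ 11.4927 = 0.999996
Product ≈ 1 (deviation 0.000%, within rounding noise).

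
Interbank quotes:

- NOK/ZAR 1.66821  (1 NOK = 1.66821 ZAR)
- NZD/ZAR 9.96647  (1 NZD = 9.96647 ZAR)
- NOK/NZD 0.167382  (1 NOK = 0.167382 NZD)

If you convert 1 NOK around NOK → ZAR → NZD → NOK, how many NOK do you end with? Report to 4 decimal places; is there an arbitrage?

Around NOK → ZAR → NZD → NOK: 1 × 1.66821 ÷ 9.96647 ÷ 0.167382 = 1.000001
Product ≈ 1 (deviation 0.000%, within rounding noise).

1.0000 (no arbitrage)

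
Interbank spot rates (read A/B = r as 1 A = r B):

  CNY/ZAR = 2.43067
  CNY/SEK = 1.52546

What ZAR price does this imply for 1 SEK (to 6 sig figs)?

1 SEK ÷ 1.52546 = 0.65554 CNY
0.65554 CNY × 2.43067 = 1.5934 ZAR

SEK/ZAR = 1.59340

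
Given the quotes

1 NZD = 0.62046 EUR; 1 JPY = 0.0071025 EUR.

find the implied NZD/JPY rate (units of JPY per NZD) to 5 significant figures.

1 NZD × 0.62046 = 0.62046 EUR
0.62046 EUR ÷ 0.0071025 = 87.358 JPY

NZD/JPY = 87.358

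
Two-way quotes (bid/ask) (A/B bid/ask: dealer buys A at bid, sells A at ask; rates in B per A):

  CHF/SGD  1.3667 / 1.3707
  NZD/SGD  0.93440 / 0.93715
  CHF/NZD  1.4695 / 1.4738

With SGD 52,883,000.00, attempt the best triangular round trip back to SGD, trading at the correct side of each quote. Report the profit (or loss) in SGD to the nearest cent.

Net profit: SGD 92,625.31

Best loop SGD → CHF → NZD → SGD:
SGD 52,883,000.00 ÷ 1.3707 (buy CHF at ask) = CHF 38,581,017.00
CHF 38,581,017.00 × 1.4695 (sell CHF at bid) = NZD 56,694,804.48
NZD 56,694,804.48 × 0.93440 (sell NZD at bid) = SGD 52,975,625.31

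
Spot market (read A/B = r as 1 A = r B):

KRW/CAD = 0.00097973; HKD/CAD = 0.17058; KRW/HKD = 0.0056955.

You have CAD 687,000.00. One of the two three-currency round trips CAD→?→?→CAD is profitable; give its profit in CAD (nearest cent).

Profit: CAD 5,792.50

Profitable loop is CAD → HKD → KRW → CAD:
CAD 687,000.00 ÷ 0.17058 = HKD 4,027,435.81
HKD 4,027,435.81 ÷ 0.0056955 = KRW 707,125,943
KRW 707,125,943 × 0.00097973 = CAD 692,792.50
Profit = CAD 692,792.50 − CAD 687,000.00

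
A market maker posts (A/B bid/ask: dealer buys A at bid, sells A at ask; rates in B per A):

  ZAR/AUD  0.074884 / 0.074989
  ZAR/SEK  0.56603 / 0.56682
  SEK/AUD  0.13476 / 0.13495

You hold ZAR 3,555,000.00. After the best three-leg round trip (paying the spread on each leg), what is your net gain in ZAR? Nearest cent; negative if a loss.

Best loop ZAR → SEK → AUD → ZAR:
ZAR 3,555,000.00 × 0.56603 (sell ZAR at bid) = SEK 2,012,236.65
SEK 2,012,236.65 × 0.13476 (sell SEK at bid) = AUD 271,169.01
AUD 271,169.01 ÷ 0.074989 (buy ZAR at ask) = ZAR 3,616,117.18

Net profit: ZAR 61,117.18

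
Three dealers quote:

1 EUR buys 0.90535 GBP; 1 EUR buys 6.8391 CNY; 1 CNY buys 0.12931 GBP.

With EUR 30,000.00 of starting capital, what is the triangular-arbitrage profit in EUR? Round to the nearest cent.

Profitable loop is EUR → GBP → CNY → EUR:
EUR 30,000.00 × 0.90535 = GBP 27,160.50
GBP 27,160.50 ÷ 0.12931 = CNY 210,041.76
CNY 210,041.76 ÷ 6.8391 = EUR 30,711.90
Profit = EUR 30,711.90 − EUR 30,000.00

Profit: EUR 711.90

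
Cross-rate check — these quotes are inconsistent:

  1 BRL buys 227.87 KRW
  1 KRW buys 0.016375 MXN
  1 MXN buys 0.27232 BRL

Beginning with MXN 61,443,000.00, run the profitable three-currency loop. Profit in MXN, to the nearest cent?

Profit: MXN 990,892.42

Profitable loop is MXN → BRL → KRW → MXN:
MXN 61,443,000.00 × 0.27232 = BRL 16,732,157.76
BRL 16,732,157.76 × 227.87 = KRW 3,812,756,789
KRW 3,812,756,789 × 0.016375 = MXN 62,433,892.42
Profit = MXN 62,433,892.42 − MXN 61,443,000.00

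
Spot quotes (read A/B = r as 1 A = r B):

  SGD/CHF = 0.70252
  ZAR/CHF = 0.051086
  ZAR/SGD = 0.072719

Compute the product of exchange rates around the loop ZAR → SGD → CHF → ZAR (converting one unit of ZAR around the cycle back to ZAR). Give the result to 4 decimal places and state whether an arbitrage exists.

Around ZAR → SGD → CHF → ZAR: 1 × 0.072719 × 0.70252 ÷ 0.051086 = 1.000011
Product ≈ 1 (deviation 0.001%, within rounding noise).

1.0000 (no arbitrage)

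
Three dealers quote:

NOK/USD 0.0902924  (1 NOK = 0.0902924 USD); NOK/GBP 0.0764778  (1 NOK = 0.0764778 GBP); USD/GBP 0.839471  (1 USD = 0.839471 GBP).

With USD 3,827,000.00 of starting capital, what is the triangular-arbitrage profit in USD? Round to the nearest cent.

Profit: USD 34,330.31

Profitable loop is USD → NOK → GBP → USD:
USD 3,827,000.00 ÷ 0.0902924 = NOK 42,384,519.63
NOK 42,384,519.63 × 0.0764778 = GBP 3,241,474.82
GBP 3,241,474.82 ÷ 0.839471 = USD 3,861,330.31
Profit = USD 3,861,330.31 − USD 3,827,000.00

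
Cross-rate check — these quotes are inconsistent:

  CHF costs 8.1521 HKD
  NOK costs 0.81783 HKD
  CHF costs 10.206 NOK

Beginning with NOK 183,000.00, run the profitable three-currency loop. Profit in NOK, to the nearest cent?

Profit: NOK 4,370.06

Profitable loop is NOK → HKD → CHF → NOK:
NOK 183,000.00 × 0.81783 = HKD 149,662.89
HKD 149,662.89 ÷ 8.1521 = CHF 18,358.81
CHF 18,358.81 × 10.206 = NOK 187,370.06
Profit = NOK 187,370.06 − NOK 183,000.00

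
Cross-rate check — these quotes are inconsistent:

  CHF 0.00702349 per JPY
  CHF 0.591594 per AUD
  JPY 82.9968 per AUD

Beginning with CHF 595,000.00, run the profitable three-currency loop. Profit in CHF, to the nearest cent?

Profitable loop is CHF → JPY → AUD → CHF:
CHF 595,000.00 ÷ 0.00702349 = JPY 84,715,718
JPY 84,715,718 ÷ 82.9968 = AUD 1,020,710.66
AUD 1,020,710.66 × 0.591594 = CHF 603,846.30
Profit = CHF 603,846.30 − CHF 595,000.00

Profit: CHF 8,846.30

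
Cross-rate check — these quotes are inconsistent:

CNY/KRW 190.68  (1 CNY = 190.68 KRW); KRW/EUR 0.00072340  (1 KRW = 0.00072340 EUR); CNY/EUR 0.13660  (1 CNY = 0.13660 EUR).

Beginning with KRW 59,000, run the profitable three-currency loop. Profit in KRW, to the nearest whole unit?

Profit: KRW 578

Profitable loop is KRW → EUR → CNY → KRW:
KRW 59,000 × 0.00072340 = EUR 42.68
EUR 42.68 ÷ 0.13660 = CNY 312.45
CNY 312.45 × 190.68 = KRW 59,578
Profit = KRW 59,578 − KRW 59,000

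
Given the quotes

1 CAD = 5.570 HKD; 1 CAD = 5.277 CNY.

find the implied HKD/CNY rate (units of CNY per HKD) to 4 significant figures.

HKD/CNY = 0.9474

1 HKD ÷ 5.570 = 0.179533 CAD
0.179533 CAD × 5.277 = 0.947397 CNY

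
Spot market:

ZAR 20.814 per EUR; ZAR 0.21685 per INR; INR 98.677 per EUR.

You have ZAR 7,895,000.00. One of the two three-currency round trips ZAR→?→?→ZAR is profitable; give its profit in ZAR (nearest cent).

Profitable loop is ZAR → EUR → INR → ZAR:
ZAR 7,895,000.00 ÷ 20.814 = EUR 379,312.00
EUR 379,312.00 × 98.677 = INR 37,429,370.38
INR 37,429,370.38 × 0.21685 = ZAR 8,116,558.97
Profit = ZAR 8,116,558.97 − ZAR 7,895,000.00

Profit: ZAR 221,558.97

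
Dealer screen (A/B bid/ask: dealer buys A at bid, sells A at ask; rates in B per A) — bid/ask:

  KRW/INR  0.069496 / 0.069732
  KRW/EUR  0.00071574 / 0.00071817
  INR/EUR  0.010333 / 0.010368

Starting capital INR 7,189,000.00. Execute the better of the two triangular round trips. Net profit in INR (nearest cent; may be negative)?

Best loop INR → EUR → KRW → INR:
INR 7,189,000.00 × 0.010333 (sell INR at bid) = EUR 74,283.94
EUR 74,283.94 ÷ 0.00071817 (buy KRW at ask) = KRW 103,435,032
KRW 103,435,032 × 0.069496 (sell KRW at bid) = INR 7,188,320.99

Net result: INR -679.01 (no profitable arbitrage after spreads)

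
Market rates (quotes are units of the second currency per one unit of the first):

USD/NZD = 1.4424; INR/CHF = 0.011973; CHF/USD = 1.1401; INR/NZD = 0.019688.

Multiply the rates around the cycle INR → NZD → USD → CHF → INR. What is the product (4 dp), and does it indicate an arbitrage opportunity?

0.9999 (no arbitrage)

Around INR → NZD → USD → CHF → INR: 1 × 0.019688 ÷ 1.4424 ÷ 1.1401 ÷ 0.011973 = 0.999931
Product ≈ 1 (deviation 0.007%, within rounding noise).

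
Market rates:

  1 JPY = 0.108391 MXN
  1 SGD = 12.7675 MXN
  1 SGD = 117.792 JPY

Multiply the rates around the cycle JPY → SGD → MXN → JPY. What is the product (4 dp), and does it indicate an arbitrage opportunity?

Around JPY → SGD → MXN → JPY: 1 ÷ 117.792 × 12.7675 ÷ 0.108391 = 0.999993
Product ≈ 1 (deviation 0.001%, within rounding noise).

1.0000 (no arbitrage)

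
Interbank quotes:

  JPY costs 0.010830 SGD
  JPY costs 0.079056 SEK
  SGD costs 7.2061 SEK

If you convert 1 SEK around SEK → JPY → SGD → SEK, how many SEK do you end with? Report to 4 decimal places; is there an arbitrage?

Around SEK → JPY → SGD → SEK: 1 ÷ 0.079056 × 0.010830 × 7.2061 = 0.987174
Product < 1; profitable direction is SEK → SGD → JPY → SEK.

0.9872 (arbitrage exists)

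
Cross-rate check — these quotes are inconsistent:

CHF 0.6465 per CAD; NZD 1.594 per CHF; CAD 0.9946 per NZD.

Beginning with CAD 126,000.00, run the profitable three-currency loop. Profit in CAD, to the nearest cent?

Profit: CAD 3,144.48

Profitable loop is CAD → CHF → NZD → CAD:
CAD 126,000.00 × 0.6465 = CHF 81,459.00
CHF 81,459.00 × 1.594 = NZD 129,845.65
NZD 129,845.65 × 0.9946 = CAD 129,144.48
Profit = CAD 129,144.48 − CAD 126,000.00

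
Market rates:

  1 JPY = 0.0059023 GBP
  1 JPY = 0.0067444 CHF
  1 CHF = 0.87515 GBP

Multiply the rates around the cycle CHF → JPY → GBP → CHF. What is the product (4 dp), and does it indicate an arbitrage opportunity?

1.0000 (no arbitrage)

Around CHF → JPY → GBP → CHF: 1 ÷ 0.0067444 × 0.0059023 ÷ 0.87515 = 0.999990
Product ≈ 1 (deviation 0.001%, within rounding noise).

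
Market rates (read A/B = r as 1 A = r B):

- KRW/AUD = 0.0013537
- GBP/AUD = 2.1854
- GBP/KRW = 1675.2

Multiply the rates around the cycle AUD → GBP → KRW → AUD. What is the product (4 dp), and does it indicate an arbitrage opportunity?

1.0377 (arbitrage exists)

Around AUD → GBP → KRW → AUD: 1 ÷ 2.1854 × 1675.2 × 0.0013537 = 1.037667
Product > 1; profitable direction is AUD → GBP → KRW → AUD.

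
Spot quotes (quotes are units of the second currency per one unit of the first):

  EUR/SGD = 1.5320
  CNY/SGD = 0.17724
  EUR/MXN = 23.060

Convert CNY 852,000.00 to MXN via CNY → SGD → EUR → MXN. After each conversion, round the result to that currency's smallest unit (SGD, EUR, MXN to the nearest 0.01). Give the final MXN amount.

CNY 852,000.00 × 0.17724 = SGD 151,008.48
SGD 151,008.48 ÷ 1.5320 = EUR 98,569.50
EUR 98,569.50 × 23.060 = MXN 2,273,012.67

MXN 2,273,012.67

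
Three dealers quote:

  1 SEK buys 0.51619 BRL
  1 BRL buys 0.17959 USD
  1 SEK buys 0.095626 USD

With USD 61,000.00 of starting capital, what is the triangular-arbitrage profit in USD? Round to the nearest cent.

Profit: USD 1,923.68

Profitable loop is USD → BRL → SEK → USD:
USD 61,000.00 ÷ 0.17959 = BRL 339,662.56
BRL 339,662.56 ÷ 0.51619 = SEK 658,018.49
SEK 658,018.49 × 0.095626 = USD 62,923.68
Profit = USD 62,923.68 − USD 61,000.00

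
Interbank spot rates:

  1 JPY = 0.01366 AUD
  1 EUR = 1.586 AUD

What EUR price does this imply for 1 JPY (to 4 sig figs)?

JPY/EUR = 0.008613

1 JPY × 0.01366 = 0.01366 AUD
0.01366 AUD ÷ 1.586 = 0.00861286 EUR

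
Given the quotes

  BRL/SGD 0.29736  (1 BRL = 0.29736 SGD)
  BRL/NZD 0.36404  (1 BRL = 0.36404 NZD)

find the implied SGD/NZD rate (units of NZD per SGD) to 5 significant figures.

SGD/NZD = 1.2242

1 SGD ÷ 0.29736 = 3.36293 BRL
3.36293 BRL × 0.36404 = 1.22424 NZD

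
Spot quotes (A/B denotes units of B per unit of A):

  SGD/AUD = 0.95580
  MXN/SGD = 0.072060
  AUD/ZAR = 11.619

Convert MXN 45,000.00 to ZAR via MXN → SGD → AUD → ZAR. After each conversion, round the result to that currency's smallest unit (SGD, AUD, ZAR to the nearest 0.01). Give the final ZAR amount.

ZAR 36,011.58

MXN 45,000.00 × 0.072060 = SGD 3,242.70
SGD 3,242.70 × 0.95580 = AUD 3,099.37
AUD 3,099.37 × 11.619 = ZAR 36,011.58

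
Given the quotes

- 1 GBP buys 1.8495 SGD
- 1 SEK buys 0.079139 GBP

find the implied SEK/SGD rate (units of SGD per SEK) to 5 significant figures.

1 SEK × 0.079139 = 0.079139 GBP
0.079139 GBP × 1.8495 = 0.146368 SGD

SEK/SGD = 0.14637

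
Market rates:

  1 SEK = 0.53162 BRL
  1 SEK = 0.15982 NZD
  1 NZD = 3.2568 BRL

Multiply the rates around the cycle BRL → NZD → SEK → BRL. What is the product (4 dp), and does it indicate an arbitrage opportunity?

1.0214 (arbitrage exists)

Around BRL → NZD → SEK → BRL: 1 ÷ 3.2568 ÷ 0.15982 × 0.53162 = 1.021361
Product > 1; profitable direction is BRL → NZD → SEK → BRL.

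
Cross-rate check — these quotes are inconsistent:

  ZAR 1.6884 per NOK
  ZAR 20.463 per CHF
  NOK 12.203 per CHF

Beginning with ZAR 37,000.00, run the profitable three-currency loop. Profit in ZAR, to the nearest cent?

Profitable loop is ZAR → CHF → NOK → ZAR:
ZAR 37,000.00 ÷ 20.463 = CHF 1,808.14
CHF 1,808.14 × 12.203 = NOK 22,064.75
NOK 22,064.75 × 1.6884 = ZAR 37,254.13
Profit = ZAR 37,254.13 − ZAR 37,000.00

Profit: ZAR 254.13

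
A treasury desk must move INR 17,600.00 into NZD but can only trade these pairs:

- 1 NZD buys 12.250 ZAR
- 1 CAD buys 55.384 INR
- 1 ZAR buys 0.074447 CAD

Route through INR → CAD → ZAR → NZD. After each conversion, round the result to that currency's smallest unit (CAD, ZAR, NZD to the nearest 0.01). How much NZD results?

INR 17,600.00 ÷ 55.384 = CAD 317.78
CAD 317.78 ÷ 0.074447 = ZAR 4,268.54
ZAR 4,268.54 ÷ 12.250 = NZD 348.45

NZD 348.45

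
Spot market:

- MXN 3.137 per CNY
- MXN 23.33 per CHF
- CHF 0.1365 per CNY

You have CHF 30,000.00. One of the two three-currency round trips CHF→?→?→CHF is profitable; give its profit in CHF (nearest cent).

Profit: CHF 454.69

Profitable loop is CHF → MXN → CNY → CHF:
CHF 30,000.00 × 23.33 = MXN 699,900.00
MXN 699,900.00 ÷ 3.137 = CNY 223,111.25
CNY 223,111.25 × 0.1365 = CHF 30,454.69
Profit = CHF 30,454.69 − CHF 30,000.00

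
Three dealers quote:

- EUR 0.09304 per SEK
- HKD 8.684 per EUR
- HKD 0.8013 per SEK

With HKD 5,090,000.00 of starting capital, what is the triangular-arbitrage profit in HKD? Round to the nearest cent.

Profit: HKD 42,301.44

Profitable loop is HKD → SEK → EUR → HKD:
HKD 5,090,000.00 ÷ 0.8013 = SEK 6,352,177.71
SEK 6,352,177.71 × 0.09304 = EUR 591,006.61
EUR 591,006.61 × 8.684 = HKD 5,132,301.44
Profit = HKD 5,132,301.44 − HKD 5,090,000.00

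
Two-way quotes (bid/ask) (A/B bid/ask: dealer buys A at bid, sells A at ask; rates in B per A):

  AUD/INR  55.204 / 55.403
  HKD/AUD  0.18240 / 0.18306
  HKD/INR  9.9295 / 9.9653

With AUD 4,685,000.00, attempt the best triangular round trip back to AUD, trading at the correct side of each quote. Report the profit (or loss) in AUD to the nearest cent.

Best loop AUD → INR → HKD → AUD:
AUD 4,685,000.00 × 55.204 (sell AUD at bid) = INR 258,630,740.00
INR 258,630,740.00 ÷ 9.9653 (buy HKD at ask) = HKD 25,953,131.37
HKD 25,953,131.37 × 0.18240 (sell HKD at bid) = AUD 4,733,851.16

Net profit: AUD 48,851.16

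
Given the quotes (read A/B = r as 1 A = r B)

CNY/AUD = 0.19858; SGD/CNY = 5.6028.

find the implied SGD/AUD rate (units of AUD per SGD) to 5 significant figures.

SGD/AUD = 1.1126

1 SGD × 5.6028 = 5.6028 CNY
5.6028 CNY × 0.19858 = 1.1126 AUD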